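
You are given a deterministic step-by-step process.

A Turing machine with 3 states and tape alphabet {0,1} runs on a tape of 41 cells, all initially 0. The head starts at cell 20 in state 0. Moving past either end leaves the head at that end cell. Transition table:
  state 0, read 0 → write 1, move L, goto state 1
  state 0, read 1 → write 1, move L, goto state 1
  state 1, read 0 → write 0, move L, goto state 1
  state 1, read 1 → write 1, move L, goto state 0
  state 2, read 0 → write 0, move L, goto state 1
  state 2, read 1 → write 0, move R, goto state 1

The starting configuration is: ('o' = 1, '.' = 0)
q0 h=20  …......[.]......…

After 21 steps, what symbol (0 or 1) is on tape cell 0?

0

[0] q0 h=20  …......[.]......…
[1] q1 h=19  …......[.]o.....…
[2] q1 h=18  …......[.].o....…
[3] q1 h=17  …......[.]..o...…
[4] q1 h=16  …......[.]...o..…
[5] q1 h=15  …......[.]....o.…
[6] q1 h=14  …......[.].....o…
[7] q1 h=13  …......[.]......…
[8] q1 h=12  …......[.]......…
[9] q1 h=11  …......[.]......…
[10] q1 h=10  …......[.]......…
[11] q1 h= 9  …......[.]......…
[12] q1 h= 8  …......[.]......…
[13] q1 h= 7  …......[.]......…
[14] q1 h= 6  |......[.]......…
[15] q1 h= 5  |.....[.]......…
[16] q1 h= 4  |....[.]......…
[17] q1 h= 3  |...[.]......…
[18] q1 h= 2  |..[.]......…
[19] q1 h= 1  |.[.]......…
[20] q1 h= 0  |[.]......…
[21] q1 h= 0  |[.]......…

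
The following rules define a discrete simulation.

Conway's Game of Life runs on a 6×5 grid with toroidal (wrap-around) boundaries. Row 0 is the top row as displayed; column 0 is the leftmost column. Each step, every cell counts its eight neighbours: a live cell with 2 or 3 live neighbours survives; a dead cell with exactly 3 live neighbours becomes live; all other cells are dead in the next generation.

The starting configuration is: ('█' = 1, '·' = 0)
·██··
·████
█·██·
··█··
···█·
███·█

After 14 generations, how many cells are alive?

4

0) ·██··
·████
█·██·
··█··
···█·
███·█
1) ·····
····█
█····
·██·█
█··██
█···█
2) █···█
·····
██·██
·██··
··█··
█··█·
3) █···█
·█·█·
██·██
····█
··██·
██·█·
4) ···█·
·█·█·
·█·█·
·█···
████·
██·█·
5) ██·█·
···██
██···
···██
···█·
█··█·
6) ██·█·
···█·
█·█··
█·███
··██·
██·█·
7) ██·█·
█··█·
█·█··
█····
·····
█··█·
8) ██·█·
█··█·
█····
·█···
····█
███··
9) ···█·
█·█··
██··█
█····
··█··
··██·
10) ·█·██
█·██·
····█
█···█
·███·
··██·
11) ██···
███··
·█···
███·█
██···
█····
12) ··█·█
··█··
···██
··█·█
··█··
····█
13) ·····
··█·█
··█·█
··█·█
·····
·····
14) ·····
·····
███·█
·····
·····
·····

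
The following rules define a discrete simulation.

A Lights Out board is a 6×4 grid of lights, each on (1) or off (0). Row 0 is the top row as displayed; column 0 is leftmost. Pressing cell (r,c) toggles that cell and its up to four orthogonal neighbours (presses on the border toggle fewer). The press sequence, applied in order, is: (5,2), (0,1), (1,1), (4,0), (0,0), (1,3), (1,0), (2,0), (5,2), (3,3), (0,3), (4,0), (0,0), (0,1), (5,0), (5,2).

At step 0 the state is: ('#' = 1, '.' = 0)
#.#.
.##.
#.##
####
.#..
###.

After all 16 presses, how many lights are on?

14

t=0: #.#.
.##.
#.##
####
.#..
###.
t=1: #.#.
.##.
#.##
####
.##.
#..#
t=2: .#..
..#.
#.##
####
.##.
#..#
t=3: ....
##..
####
####
.##.
#..#
t=4: ....
##..
####
.###
#.#.
...#
t=5: ##..
.#..
####
.###
#.#.
...#
t=6: ##.#
.###
###.
.###
#.#.
...#
t=7: .#.#
#.##
.##.
.###
#.#.
...#
t=8: .#.#
..##
#.#.
####
#.#.
...#
t=9: .#.#
..##
#.#.
####
#...
.##.
t=10: .#.#
..##
#.##
##..
#..#
.##.
t=11: .##.
..#.
#.##
##..
#..#
.##.
t=12: .##.
..#.
#.##
.#..
.#.#
###.
t=13: #.#.
#.#.
#.##
.#..
.#.#
###.
t=14: .#..
###.
#.##
.#..
.#.#
###.
t=15: .#..
###.
#.##
.#..
##.#
..#.
t=16: .#..
###.
#.##
.#..
####
.#.#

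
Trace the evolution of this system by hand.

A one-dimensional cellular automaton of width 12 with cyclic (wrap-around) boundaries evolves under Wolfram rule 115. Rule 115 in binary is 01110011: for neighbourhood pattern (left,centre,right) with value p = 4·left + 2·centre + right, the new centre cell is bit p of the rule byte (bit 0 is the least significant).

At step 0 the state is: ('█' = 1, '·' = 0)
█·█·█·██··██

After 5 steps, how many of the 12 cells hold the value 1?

t=0: █·█·█·██··██
t=1: ██·█·█·███··
t=2: ·██·█·█··███
t=3: █·██·█·██··█
t=4: ██·██·█·███·
t=5: ·██·██·█··██

7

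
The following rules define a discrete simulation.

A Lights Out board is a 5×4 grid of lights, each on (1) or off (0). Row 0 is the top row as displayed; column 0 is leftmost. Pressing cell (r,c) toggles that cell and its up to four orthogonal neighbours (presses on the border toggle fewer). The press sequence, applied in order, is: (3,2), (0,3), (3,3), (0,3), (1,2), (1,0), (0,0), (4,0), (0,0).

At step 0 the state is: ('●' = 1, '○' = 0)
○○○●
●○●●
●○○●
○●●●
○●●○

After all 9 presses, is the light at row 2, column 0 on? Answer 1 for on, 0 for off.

0

k=0  ○○○●
●○●●
●○○●
○●●●
○●●○
k=1  ○○○●
●○●●
●○●●
○○○○
○●○○
k=2  ○○●○
●○●○
●○●●
○○○○
○●○○
k=3  ○○●○
●○●○
●○●○
○○●●
○●○●
k=4  ○○○●
●○●●
●○●○
○○●●
○●○●
k=5  ○○●●
●●○○
●○○○
○○●●
○●○●
k=6  ●○●●
○○○○
○○○○
○○●●
○●○●
k=7  ○●●●
●○○○
○○○○
○○●●
○●○●
k=8  ○●●●
●○○○
○○○○
●○●●
●○○●
k=9  ●○●●
○○○○
○○○○
●○●●
●○○●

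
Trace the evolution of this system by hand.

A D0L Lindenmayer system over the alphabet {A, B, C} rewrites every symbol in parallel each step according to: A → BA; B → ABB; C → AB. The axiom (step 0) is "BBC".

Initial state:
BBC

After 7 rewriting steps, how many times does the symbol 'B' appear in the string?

1597

t=0: BBC
t=1: ABBABBAB
t=2: BAABBABBBAABBABBBAABB
t=3: ABBBABAABBABBBAABBABBABBBABAABBABBBAABBABBABBBABAABBABB
t=4: BAABBABBABBBAABBBABAABBABBBAABBABBABBBABAABBABBBAABBABBBAA…ABBABBBABAABBABBBAABBABBBAABBABBABBBAABBBABAABBABBBAABBABB  (len 144)
t=5: ABBBABAABBABBBAABBABBBAABBABBABBBABAABBABBABBBAABBBABAABBA…BBABAABBABBABBBAABBBABAABBABBBAABBABBABBBABAABBABBBAABBABB  (len 377)
t=6: BAABBABBABBBAABBBABAABBABBBAABBABBABBBABAABBABBBAABBABBABB…ABBBAABBABBABBBAABBBABAABBABBBAABBABBABBBABAABBABBBAABBABB  (len 987)
t=7: ABBBABAABBABBBAABBABBBAABBABBABBBABAABBABBABBBAABBBABAABBA…ABBBAABBABBABBBAABBBABAABBABBBAABBABBABBBABAABBABBBAABBABB  (len 2584)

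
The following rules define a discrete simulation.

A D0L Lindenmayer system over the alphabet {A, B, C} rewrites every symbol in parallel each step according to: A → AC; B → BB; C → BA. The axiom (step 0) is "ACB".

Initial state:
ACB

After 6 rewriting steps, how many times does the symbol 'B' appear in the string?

158

0) ACB
1) ACBABB
2) ACBABBACBBBB
3) ACBABBACBBBBACBABBBBBBBB
4) ACBABBACBBBBACBABBBBBBBBACBABBACBBBBBBBBBBBBBBBB
5) ACBABBACBBBBACBABBBBBBBBACBABBACBBBBBBBBBBBBBBBBACBABBACBBBBACBABBBBBBBBBBBBBBBBBBBBBBBBBBBBBBBB
6) ACBABBACBBBBACBABBBBBBBBACBABBACBBBBBBBBBBBBBBBBACBABBACBB…BBBBBBBBBBBBBBBBBBBBBBBBBBBBBBBBBBBBBBBBBBBBBBBBBBBBBBBBBB  (len 192)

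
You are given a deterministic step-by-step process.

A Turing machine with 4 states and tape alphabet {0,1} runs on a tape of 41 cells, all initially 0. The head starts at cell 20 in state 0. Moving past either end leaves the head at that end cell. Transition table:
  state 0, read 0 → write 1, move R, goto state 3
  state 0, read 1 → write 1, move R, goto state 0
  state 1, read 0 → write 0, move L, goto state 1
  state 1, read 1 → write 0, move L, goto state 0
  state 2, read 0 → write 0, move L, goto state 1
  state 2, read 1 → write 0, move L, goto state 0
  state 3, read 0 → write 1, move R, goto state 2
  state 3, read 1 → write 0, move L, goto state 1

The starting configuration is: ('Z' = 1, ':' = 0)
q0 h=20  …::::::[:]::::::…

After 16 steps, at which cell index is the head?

24

gen 0: q0 h=20  …::::::[:]::::::…
gen 1: q3 h=21  …:::::Z[:]::::::…
gen 2: q2 h=22  …::::ZZ[:]::::::…
gen 3: q1 h=21  …:::::Z[Z]::::::…
gen 4: q0 h=20  …::::::[Z]::::::…
gen 5: q0 h=21  …:::::Z[:]::::::…
gen 6: q3 h=22  …::::ZZ[:]::::::…
gen 7: q2 h=23  …:::ZZZ[:]::::::…
gen 8: q1 h=22  …::::ZZ[Z]::::::…
gen 9: q0 h=21  …:::::Z[Z]::::::…
gen 10: q0 h=22  …::::ZZ[:]::::::…
gen 11: q3 h=23  …:::ZZZ[:]::::::…
gen 12: q2 h=24  …::ZZZZ[:]::::::…
gen 13: q1 h=23  …:::ZZZ[Z]::::::…
gen 14: q0 h=22  …::::ZZ[Z]::::::…
gen 15: q0 h=23  …:::ZZZ[:]::::::…
gen 16: q3 h=24  …::ZZZZ[:]::::::…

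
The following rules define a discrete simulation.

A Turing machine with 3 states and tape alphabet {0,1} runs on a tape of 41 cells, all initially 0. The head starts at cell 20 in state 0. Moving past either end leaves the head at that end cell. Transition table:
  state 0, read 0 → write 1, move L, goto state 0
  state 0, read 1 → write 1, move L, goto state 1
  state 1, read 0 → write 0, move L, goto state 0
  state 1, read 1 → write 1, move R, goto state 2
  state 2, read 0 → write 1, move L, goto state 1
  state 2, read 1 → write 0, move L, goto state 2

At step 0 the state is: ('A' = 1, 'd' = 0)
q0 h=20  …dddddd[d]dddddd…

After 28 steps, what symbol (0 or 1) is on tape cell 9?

1

gen 0: q0 h=20  …dddddd[d]dddddd…
gen 1: q0 h=19  …dddddd[d]Addddd…
gen 2: q0 h=18  …dddddd[d]AAdddd…
gen 3: q0 h=17  …dddddd[d]AAAddd…
gen 4: q0 h=16  …dddddd[d]AAAAdd…
gen 5: q0 h=15  …dddddd[d]AAAAAd…
gen 6: q0 h=14  …dddddd[d]AAAAAA…
gen 7: q0 h=13  …dddddd[d]AAAAAA…
gen 8: q0 h=12  …dddddd[d]AAAAAA…
gen 9: q0 h=11  …dddddd[d]AAAAAA…
gen 10: q0 h=10  …dddddd[d]AAAAAA…
gen 11: q0 h= 9  …dddddd[d]AAAAAA…
gen 12: q0 h= 8  …dddddd[d]AAAAAA…
gen 13: q0 h= 7  …dddddd[d]AAAAAA…
gen 14: q0 h= 6  |dddddd[d]AAAAAA…
gen 15: q0 h= 5  |ddddd[d]AAAAAA…
gen 16: q0 h= 4  |dddd[d]AAAAAA…
gen 17: q0 h= 3  |ddd[d]AAAAAA…
gen 18: q0 h= 2  |dd[d]AAAAAA…
gen 19: q0 h= 1  |d[d]AAAAAA…
gen 20: q0 h= 0  |[d]AAAAAA…
gen 21: q0 h= 0  |[A]AAAAAA…
gen 22: q1 h= 0  |[A]AAAAAA…
gen 23: q2 h= 1  |A[A]AAAAAA…
gen 24: q2 h= 0  |[A]dAAAAA…
gen 25: q2 h= 0  |[d]dAAAAA…
gen 26: q1 h= 0  |[A]dAAAAA…
gen 27: q2 h= 1  |A[d]AAAAAA…
gen 28: q1 h= 0  |[A]AAAAAA…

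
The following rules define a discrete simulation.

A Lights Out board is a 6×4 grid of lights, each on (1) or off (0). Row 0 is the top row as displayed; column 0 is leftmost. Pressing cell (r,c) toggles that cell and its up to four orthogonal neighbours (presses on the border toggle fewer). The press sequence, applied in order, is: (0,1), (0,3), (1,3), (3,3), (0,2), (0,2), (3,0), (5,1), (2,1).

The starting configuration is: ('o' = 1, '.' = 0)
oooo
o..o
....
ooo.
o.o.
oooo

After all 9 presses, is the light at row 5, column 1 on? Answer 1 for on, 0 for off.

0

[0] oooo
o..o
....
ooo.
o.o.
oooo
[1] ...o
oo.o
....
ooo.
o.o.
oooo
[2] ..o.
oo..
....
ooo.
o.o.
oooo
[3] ..oo
oooo
...o
ooo.
o.o.
oooo
[4] ..oo
oooo
....
oo.o
o.oo
oooo
[5] .o..
oo.o
....
oo.o
o.oo
oooo
[6] ..oo
oooo
....
oo.o
o.oo
oooo
[7] ..oo
oooo
o...
...o
..oo
oooo
[8] ..oo
oooo
o...
...o
.ooo
...o
[9] ..oo
o.oo
.oo.
.o.o
.ooo
...o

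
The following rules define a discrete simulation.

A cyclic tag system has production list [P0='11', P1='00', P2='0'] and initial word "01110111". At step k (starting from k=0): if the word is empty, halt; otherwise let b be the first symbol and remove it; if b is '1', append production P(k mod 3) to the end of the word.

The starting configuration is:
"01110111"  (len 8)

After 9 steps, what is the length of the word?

9

t=0: "01110111"  (len 8)
t=1: "1110111"  (len 7)
t=2: "11011100"  (len 8)
t=3: "10111000"  (len 8)
t=4: "011100011"  (len 9)
t=5: "11100011"  (len 8)
t=6: "11000110"  (len 8)
t=7: "100011011"  (len 9)
t=8: "0001101100"  (len 10)
t=9: "001101100"  (len 9)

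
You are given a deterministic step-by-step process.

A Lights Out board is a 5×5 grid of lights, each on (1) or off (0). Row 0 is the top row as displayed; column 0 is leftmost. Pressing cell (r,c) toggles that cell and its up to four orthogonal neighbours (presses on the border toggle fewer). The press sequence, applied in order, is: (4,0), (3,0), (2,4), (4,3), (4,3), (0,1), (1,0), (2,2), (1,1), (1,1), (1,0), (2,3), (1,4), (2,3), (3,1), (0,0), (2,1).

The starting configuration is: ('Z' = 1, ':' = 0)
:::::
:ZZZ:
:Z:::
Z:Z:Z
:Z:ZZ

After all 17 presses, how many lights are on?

9

t=0: :::::
:ZZZ:
:Z:::
Z:Z:Z
:Z:ZZ
t=1: :::::
:ZZZ:
:Z:::
::Z:Z
Z::ZZ
t=2: :::::
:ZZZ:
ZZ:::
ZZZ:Z
:::ZZ
t=3: :::::
:ZZZZ
ZZ:ZZ
ZZZ::
:::ZZ
t=4: :::::
:ZZZZ
ZZ:ZZ
ZZZZ:
::Z::
t=5: :::::
:ZZZZ
ZZ:ZZ
ZZZ::
:::ZZ
t=6: ZZZ::
::ZZZ
ZZ:ZZ
ZZZ::
:::ZZ
t=7: :ZZ::
ZZZZZ
:Z:ZZ
ZZZ::
:::ZZ
t=8: :ZZ::
ZZ:ZZ
::Z:Z
ZZ:::
:::ZZ
t=9: ::Z::
::ZZZ
:ZZ:Z
ZZ:::
:::ZZ
t=10: :ZZ::
ZZ:ZZ
::Z:Z
ZZ:::
:::ZZ
t=11: ZZZ::
:::ZZ
Z:Z:Z
ZZ:::
:::ZZ
t=12: ZZZ::
::::Z
Z::Z:
ZZ:Z:
:::ZZ
t=13: ZZZ:Z
:::Z:
Z::ZZ
ZZ:Z:
:::ZZ
t=14: ZZZ:Z
:::::
Z:Z::
ZZ:::
:::ZZ
t=15: ZZZ:Z
:::::
ZZZ::
::Z::
:Z:ZZ
t=16: ::Z:Z
Z::::
ZZZ::
::Z::
:Z:ZZ
t=17: ::Z:Z
ZZ:::
:::::
:ZZ::
:Z:ZZ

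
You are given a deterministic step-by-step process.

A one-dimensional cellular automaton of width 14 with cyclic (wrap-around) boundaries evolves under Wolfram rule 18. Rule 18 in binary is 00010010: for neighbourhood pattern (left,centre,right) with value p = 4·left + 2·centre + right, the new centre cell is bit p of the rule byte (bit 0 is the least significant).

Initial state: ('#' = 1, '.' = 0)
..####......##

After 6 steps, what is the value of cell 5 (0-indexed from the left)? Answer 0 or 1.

1

t=0: ..####......##
t=1: ##....#....#..
t=2: ..#..#.#..#.##
t=3: ##.##...##....
t=4: .....#.#..#..#
t=5: #...#...##.##.
t=6: .#.#.#.#......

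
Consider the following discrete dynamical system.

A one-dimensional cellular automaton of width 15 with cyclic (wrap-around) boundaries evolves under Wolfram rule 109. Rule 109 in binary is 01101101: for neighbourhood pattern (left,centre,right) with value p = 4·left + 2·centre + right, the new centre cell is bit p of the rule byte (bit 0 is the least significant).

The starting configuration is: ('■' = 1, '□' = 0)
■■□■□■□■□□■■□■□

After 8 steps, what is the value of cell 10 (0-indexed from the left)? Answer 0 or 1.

t=0: ■■□■□■□■□□■■□■□
t=1: ■■■■■■■■□□■■■■■
t=2: □□□□□□□■□□■□□□□
t=3: ■■■■■■□■□□■□■■■
t=4: □□□□□■■■□□■■■□□
t=5: ■■■■□■□■□□■□■□■
t=6: □□□■■■■■□□■■■■■
t=7: □■□■□□□■□□■□□□■
t=8: ■■■■□■□■□□■□■□■

1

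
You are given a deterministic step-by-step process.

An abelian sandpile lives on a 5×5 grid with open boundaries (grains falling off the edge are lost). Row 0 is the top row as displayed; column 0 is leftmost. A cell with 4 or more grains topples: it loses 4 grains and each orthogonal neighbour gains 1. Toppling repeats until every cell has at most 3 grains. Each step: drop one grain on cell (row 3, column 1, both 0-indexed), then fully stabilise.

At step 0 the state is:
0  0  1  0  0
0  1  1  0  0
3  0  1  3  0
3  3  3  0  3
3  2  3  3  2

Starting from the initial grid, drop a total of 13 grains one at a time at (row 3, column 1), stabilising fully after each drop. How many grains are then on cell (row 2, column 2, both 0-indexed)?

[0] 0  0  1  0  0
0  1  1  0  0
3  0  1  3  0
3  3  3  0  3
3  2  3  3  2
[1] 0  0  1  0  0
1  1  1  0  0
0  2  2  3  0
2  3  1  2  3
1  1  2  0  3
[2] 0  0  1  0  0
1  1  1  0  0
0  3  2  3  0
3  0  2  2  3
1  2  2  0  3
[3] 0  0  1  0  0
1  1  1  0  0
0  3  2  3  0
3  1  2  2  3
1  2  2  0  3
[4] 0  0  1  0  0
1  1  1  0  0
0  3  2  3  0
3  2  2  2  3
1  2  2  0  3
[5] 0  0  1  0  0
1  1  1  0  0
0  3  2  3  0
3  3  2  2  3
1  2  2  0  3
[6] 0  0  1  0  0
1  2  1  0  0
2  0  3  3  0
0  2  3  2  3
2  3  2  0  3
[7] 0  0  1  0  0
1  2  1  0  0
2  0  3  3  0
0  3  3  2  3
2  3  2  0  3
[8] 0  0  1  0  0
1  2  2  1  0
2  2  1  1  2
1  2  3  1  1
3  1  0  3  0
[9] 0  0  1  0  0
1  2  2  1  0
2  2  1  1  2
1  3  3  1  1
3  1  0  3  0
[10] 0  0  1  0  0
1  2  2  1  0
2  3  2  1  2
2  1  0  2  1
3  2  1  3  0
[11] 0  0  1  0  0
1  2  2  1  0
2  3  2  1  2
2  2  0  2  1
3  2  1  3  0
[12] 0  0  1  0  0
1  2  2  1  0
2  3  2  1  2
2  3  0  2  1
3  2  1  3  0
[13] 0  0  1  0  0
1  3  2  1  0
3  0  3  1  2
3  1  1  2  1
3  3  1  3  0

3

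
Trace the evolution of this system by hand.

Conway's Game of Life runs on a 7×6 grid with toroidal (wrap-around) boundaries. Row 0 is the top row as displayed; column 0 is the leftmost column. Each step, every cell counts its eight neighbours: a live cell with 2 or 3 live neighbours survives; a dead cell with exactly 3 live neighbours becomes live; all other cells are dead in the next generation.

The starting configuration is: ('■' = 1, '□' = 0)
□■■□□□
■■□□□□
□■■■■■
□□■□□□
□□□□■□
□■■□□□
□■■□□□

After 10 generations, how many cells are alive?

15

step 0: □■■□□□
■■□□□□
□■■■■■
□□■□□□
□□□□■□
□■■□□□
□■■□□□
step 1: □□□□□□
□□□□■■
□□□■■■
□■■□□■
□■■■□□
□■■■□□
■□□■□□
step 2: □□□□■■
□□□■□■
□□■■□□
□■□□□■
□□□□■□
■□□□■□
□■□■□□
step 3: ■□■■□■
□□■■□■
■□■■□□
□□■■■□
■□□□■□
□□□■■■
■□□■□□
step 4: ■□□□□■
□□□□□■
□□□□□■
□□■□■□
□□■□□□
■□□■□□
■■□□□□
step 5: □■□□□■
□□□□■■
□□□□■■
□□□■□□
□■■□□□
■□■□□□
□■□□□□
step 6: □□□□■■
□□□□□□
□□□■□■
□□■■■□
□■■■□□
■□■□□□
□■■□□□
step 7: □□□□□□
□□□□□■
□□■■□□
□■□□□□
□□□□■□
■□□□□□
■■■■□■
step 8: □■■□■■
□□□□□□
□□■□□□
□□■■□□
□□□□□□
■□■■■□
■■■□□■
step 9: □□■■■■
□■■■□□
□□■■□□
□□■■□□
□■□□■□
■□■■■□
□□□□□□
step 10: □■□□■□
□■□□□□
□□□□■□
□■□□■□
□■□□■■
□■■■■■
□■□□□□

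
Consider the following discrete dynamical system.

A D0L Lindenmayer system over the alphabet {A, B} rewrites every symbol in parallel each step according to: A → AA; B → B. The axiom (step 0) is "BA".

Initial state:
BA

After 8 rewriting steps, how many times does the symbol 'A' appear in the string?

0) BA
1) BAA
2) BAAAA
3) BAAAAAAAA
4) BAAAAAAAAAAAAAAAA
5) BAAAAAAAAAAAAAAAAAAAAAAAAAAAAAAAA
6) BAAAAAAAAAAAAAAAAAAAAAAAAAAAAAAAAAAAAAAAAAAAAAAAAAAAAAAAAAAAAAAAA
7) BAAAAAAAAAAAAAAAAAAAAAAAAAAAAAAAAAAAAAAAAAAAAAAAAAAAAAAAAA…AAAAAAAAAAAAAAAAAAAAAAAAAAAAAAAAAAAAAAAAAAAAAAAAAAAAAAAAAA  (len 129)
8) BAAAAAAAAAAAAAAAAAAAAAAAAAAAAAAAAAAAAAAAAAAAAAAAAAAAAAAAAA…AAAAAAAAAAAAAAAAAAAAAAAAAAAAAAAAAAAAAAAAAAAAAAAAAAAAAAAAAA  (len 257)

256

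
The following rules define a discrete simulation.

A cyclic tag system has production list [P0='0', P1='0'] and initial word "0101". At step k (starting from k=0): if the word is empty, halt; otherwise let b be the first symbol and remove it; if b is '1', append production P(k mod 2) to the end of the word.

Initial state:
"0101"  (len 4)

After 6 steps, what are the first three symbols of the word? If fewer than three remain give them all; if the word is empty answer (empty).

0) "0101"  (len 4)
1) "101"  (len 3)
2) "010"  (len 3)
3) "10"  (len 2)
4) "00"  (len 2)
5) "0"  (len 1)
6) (halted — word empty)

(empty)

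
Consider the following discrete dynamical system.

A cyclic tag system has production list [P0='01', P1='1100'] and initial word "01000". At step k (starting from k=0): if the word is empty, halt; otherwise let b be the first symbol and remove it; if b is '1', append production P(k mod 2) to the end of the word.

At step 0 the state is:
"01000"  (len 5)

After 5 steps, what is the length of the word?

4

k=0  "01000"  (len 5)
k=1  "1000"  (len 4)
k=2  "0001100"  (len 7)
k=3  "001100"  (len 6)
k=4  "01100"  (len 5)
k=5  "1100"  (len 4)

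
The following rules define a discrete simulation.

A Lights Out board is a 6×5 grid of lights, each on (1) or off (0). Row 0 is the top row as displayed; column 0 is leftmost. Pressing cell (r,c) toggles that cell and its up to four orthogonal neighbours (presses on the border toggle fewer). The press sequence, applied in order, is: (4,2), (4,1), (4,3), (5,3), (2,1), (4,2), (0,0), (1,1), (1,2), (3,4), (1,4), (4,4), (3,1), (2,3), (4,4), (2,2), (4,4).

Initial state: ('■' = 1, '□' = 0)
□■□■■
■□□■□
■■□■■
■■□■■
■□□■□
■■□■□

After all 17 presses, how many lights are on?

0) □■□■■
■□□■□
■■□■■
■■□■■
■□□■□
■■□■□
1) □■□■■
■□□■□
■■□■■
■■■■■
■■■□□
■■■■□
2) □■□■■
■□□■□
■■□■■
■□■■■
□□□□□
■□■■□
3) □■□■■
■□□■□
■■□■■
■□■□■
□□■■■
■□■□□
4) □■□■■
■□□■□
■■□■■
■□■□■
□□■□■
■□□■■
5) □■□■■
■■□■□
□□■■■
■■■□■
□□■□■
■□□■■
6) □■□■■
■■□■□
□□■■■
■■□□■
□■□■■
■□■■■
7) ■□□■■
□■□■□
□□■■■
■■□□■
□■□■■
■□■■■
8) ■■□■■
■□■■□
□■■■■
■■□□■
□■□■■
■□■■■
9) ■■■■■
■■□□□
□■□■■
■■□□■
□■□■■
■□■■■
10) ■■■■■
■■□□□
□■□■□
■■□■□
□■□■□
■□■■■
11) ■■■■□
■■□■■
□■□■■
■■□■□
□■□■□
■□■■■
12) ■■■■□
■■□■■
□■□■■
■■□■■
□■□□■
■□■■□
13) ■■■■□
■■□■■
□□□■■
□□■■■
□□□□■
■□■■□
14) ■■■■□
■■□□■
□□■□□
□□■□■
□□□□■
■□■■□
15) ■■■■□
■■□□■
□□■□□
□□■□□
□□□■□
■□■■■
16) ■■■■□
■■■□■
□■□■□
□□□□□
□□□■□
■□■■■
17) ■■■■□
■■■□■
□■□■□
□□□□■
□□□□■
■□■■□

15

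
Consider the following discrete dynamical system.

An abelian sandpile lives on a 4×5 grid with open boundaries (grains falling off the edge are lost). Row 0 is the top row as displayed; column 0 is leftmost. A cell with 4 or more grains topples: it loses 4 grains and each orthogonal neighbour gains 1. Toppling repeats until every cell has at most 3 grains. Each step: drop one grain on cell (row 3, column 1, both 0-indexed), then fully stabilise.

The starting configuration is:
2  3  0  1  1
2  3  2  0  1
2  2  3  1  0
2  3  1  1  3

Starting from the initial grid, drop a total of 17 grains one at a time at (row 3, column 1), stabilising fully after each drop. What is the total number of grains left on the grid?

32

gen 0: 2  3  0  1  1
2  3  2  0  1
2  2  3  1  0
2  3  1  1  3
gen 1: 2  3  0  1  1
2  3  2  0  1
2  3  3  1  0
3  0  2  1  3
gen 2: 2  3  0  1  1
2  3  2  0  1
2  3  3  1  0
3  1  2  1  3
gen 3: 2  3  0  1  1
2  3  2  0  1
2  3  3  1  0
3  2  2  1  3
gen 4: 2  3  0  1  1
2  3  2  0  1
2  3  3  1  0
3  3  2  1  3
gen 5: 0  1  2  1  1
1  3  0  1  1
1  3  2  2  0
1  3  0  2  3
gen 6: 0  2  2  1  1
2  0  1  1  1
2  1  3  2  0
2  1  1  2  3
gen 7: 0  2  2  1  1
2  0  1  1  1
2  1  3  2  0
2  2  1  2  3
gen 8: 0  2  2  1  1
2  0  1  1  1
2  1  3  2  0
2  3  1  2  3
gen 9: 0  2  2  1  1
2  0  1  1  1
2  2  3  2  0
3  0  2  2  3
gen 10: 0  2  2  1  1
2  0  1  1  1
2  2  3  2  0
3  1  2  2  3
gen 11: 0  2  2  1  1
2  0  1  1  1
2  2  3  2  0
3  2  2  2  3
gen 12: 0  2  2  1  1
2  0  1  1  1
2  2  3  2  0
3  3  2  2  3
gen 13: 0  2  2  1  1
2  0  1  1  1
3  3  3  2  0
0  1  3  2  3
gen 14: 0  2  2  1  1
2  0  1  1  1
3  3  3  2  0
0  2  3  2  3
gen 15: 0  2  2  1  1
2  0  1  1  1
3  3  3  2  0
0  3  3  2  3
gen 16: 0  2  2  1  1
3  1  2  1  1
0  2  1  3  0
2  2  1  3  3
gen 17: 0  2  2  1  1
3  1  2  1  1
0  2  1  3  0
2  3  1  3  3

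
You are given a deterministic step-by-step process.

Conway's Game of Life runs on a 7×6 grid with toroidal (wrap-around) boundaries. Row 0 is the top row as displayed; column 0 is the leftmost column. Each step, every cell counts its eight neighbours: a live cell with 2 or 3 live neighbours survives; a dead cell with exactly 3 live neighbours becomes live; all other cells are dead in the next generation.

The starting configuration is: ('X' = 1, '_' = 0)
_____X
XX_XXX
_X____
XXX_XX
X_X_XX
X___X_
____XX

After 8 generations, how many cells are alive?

[0] _____X
XX_XXX
_X____
XXX_XX
X_X_XX
X___X_
____XX
[1] ___X__
_XX_XX
______
__X_X_
__X___
XX____
X___X_
[2] XXXX__
__XXX_
_XX_XX
___X__
__XX__
XX___X
XX___X
[3] ______
______
_X___X
_X____
XXXXX_
____XX
____X_
[4] ______
______
X_____
___XXX
XXXXX_
XXX___
____XX
[5] ______
______
____XX
______
______
______
XX___X
[6] X_____
______
______
______
______
X_____
X_____
[7] ______
______
______
______
______
______
XX___X
[8] X_____
______
______
______
______
X_____
X_____

3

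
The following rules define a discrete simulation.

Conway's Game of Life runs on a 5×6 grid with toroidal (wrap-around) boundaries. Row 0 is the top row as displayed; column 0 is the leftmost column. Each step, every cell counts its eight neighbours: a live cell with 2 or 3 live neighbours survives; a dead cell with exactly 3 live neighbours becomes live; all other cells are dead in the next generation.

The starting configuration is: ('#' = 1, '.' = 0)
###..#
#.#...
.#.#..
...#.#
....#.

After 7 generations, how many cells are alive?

1

t=0: ###..#
#.#...
.#.#..
...#.#
....#.
t=1: #.##.#
...#.#
##.##.
..##..
.####.
t=2: #....#
......
##...#
#....#
#....#
t=3: #....#
.#....
.#...#
....#.
.#..#.
t=4: ##...#
.#...#
#.....
#...##
#...#.
t=5: .#..#.
.#...#
.#..#.
##..#.
....#.
t=6: #...##
.##.##
.##.#.
##.##.
##.##.
t=7: ......
..#...
......
......
......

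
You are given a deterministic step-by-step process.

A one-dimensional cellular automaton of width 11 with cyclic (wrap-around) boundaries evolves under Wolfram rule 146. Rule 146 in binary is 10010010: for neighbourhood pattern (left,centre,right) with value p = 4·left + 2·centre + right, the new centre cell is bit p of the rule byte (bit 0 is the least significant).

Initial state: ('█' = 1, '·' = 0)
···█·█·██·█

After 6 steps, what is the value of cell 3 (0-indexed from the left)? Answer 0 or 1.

step 0: ···█·█·██·█
step 1: █·█········
step 2: ···█······█
step 3: █·█·█····█·
step 4: ·····█··█··
step 5: ····█·██·█·
step 6: ···█······█

1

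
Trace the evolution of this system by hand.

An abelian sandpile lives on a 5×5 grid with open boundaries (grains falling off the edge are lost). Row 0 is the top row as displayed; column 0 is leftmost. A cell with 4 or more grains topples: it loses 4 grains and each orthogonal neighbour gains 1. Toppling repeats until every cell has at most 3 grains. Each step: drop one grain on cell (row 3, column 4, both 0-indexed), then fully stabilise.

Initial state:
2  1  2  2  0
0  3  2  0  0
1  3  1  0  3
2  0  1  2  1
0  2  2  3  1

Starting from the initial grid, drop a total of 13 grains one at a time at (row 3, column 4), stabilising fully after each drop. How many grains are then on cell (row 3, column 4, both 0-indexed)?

1

k=0  2  1  2  2  0
0  3  2  0  0
1  3  1  0  3
2  0  1  2  1
0  2  2  3  1
k=1  2  1  2  2  0
0  3  2  0  0
1  3  1  0  3
2  0  1  2  2
0  2  2  3  1
k=2  2  1  2  2  0
0  3  2  0  0
1  3  1  0  3
2  0  1  2  3
0  2  2  3  1
k=3  2  1  2  2  0
0  3  2  0  1
1  3  1  1  0
2  0  1  3  1
0  2  2  3  2
k=4  2  1  2  2  0
0  3  2  0  1
1  3  1  1  0
2  0  1  3  2
0  2  2  3  2
k=5  2  1  2  2  0
0  3  2  0  1
1  3  1  1  0
2  0  1  3  3
0  2  2  3  2
k=6  2  1  2  2  0
0  3  2  0  1
1  3  1  2  1
2  0  2  1  2
0  2  3  1  0
k=7  2  1  2  2  0
0  3  2  0  1
1  3  1  2  1
2  0  2  1  3
0  2  3  1  0
k=8  2  1  2  2  0
0  3  2  0  1
1  3  1  2  2
2  0  2  2  0
0  2  3  1  1
k=9  2  1  2  2  0
0  3  2  0  1
1  3  1  2  2
2  0  2  2  1
0  2  3  1  1
k=10  2  1  2  2  0
0  3  2  0  1
1  3  1  2  2
2  0  2  2  2
0  2  3  1  1
k=11  2  1  2  2  0
0  3  2  0  1
1  3  1  2  2
2  0  2  2  3
0  2  3  1  1
k=12  2  1  2  2  0
0  3  2  0  1
1  3  1  2  3
2  0  2  3  0
0  2  3  1  2
k=13  2  1  2  2  0
0  3  2  0  1
1  3  1  2  3
2  0  2  3  1
0  2  3  1  2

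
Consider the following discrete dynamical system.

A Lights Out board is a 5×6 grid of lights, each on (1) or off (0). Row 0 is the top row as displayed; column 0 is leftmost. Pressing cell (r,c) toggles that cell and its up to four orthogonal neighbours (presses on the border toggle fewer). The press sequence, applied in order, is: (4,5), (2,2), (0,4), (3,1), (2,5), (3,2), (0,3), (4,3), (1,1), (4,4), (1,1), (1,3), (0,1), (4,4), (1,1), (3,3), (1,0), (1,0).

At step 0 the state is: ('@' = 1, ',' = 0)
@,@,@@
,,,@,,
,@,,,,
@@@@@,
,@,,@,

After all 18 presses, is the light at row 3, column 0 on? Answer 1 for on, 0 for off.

0

gen 0: @,@,@@
,,,@,,
,@,,,,
@@@@@,
,@,,@,
gen 1: @,@,@@
,,,@,,
,@,,,,
@@@@@@
,@,,,@
gen 2: @,@,@@
,,@@,,
,,@@,,
@@,@@@
,@,,,@
gen 3: @,@@,,
,,@@@,
,,@@,,
@@,@@@
,@,,,@
gen 4: @,@@,,
,,@@@,
,@@@,,
,,@@@@
,,,,,@
gen 5: @,@@,,
,,@@@@
,@@@@@
,,@@@,
,,,,,@
gen 6: @,@@,,
,,@@@@
,@,@@@
,@,,@,
,,@,,@
gen 7: @,,,@,
,,@,@@
,@,@@@
,@,,@,
,,@,,@
gen 8: @,,,@,
,,@,@@
,@,@@@
,@,@@,
,,,@@@
gen 9: @@,,@,
@@,,@@
,,,@@@
,@,@@,
,,,@@@
gen 10: @@,,@,
@@,,@@
,,,@@@
,@,@,,
,,,,,,
gen 11: @,,,@,
,,@,@@
,@,@@@
,@,@,,
,,,,,,
gen 12: @,,@@,
,,,@,@
,@,,@@
,@,@,,
,,,,,,
gen 13: ,@@@@,
,@,@,@
,@,,@@
,@,@,,
,,,,,,
gen 14: ,@@@@,
,@,@,@
,@,,@@
,@,@@,
,,,@@@
gen 15: ,,@@@,
@,@@,@
,,,,@@
,@,@@,
,,,@@@
gen 16: ,,@@@,
@,@@,@
,,,@@@
,@@,,,
,,,,@@
gen 17: @,@@@,
,@@@,@
@,,@@@
,@@,,,
,,,,@@
gen 18: ,,@@@,
@,@@,@
,,,@@@
,@@,,,
,,,,@@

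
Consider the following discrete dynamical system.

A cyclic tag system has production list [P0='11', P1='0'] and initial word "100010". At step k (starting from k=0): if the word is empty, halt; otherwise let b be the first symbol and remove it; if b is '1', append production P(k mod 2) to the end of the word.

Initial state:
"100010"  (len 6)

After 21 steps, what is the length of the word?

t=0: "100010"  (len 6)
t=1: "0001011"  (len 7)
t=2: "001011"  (len 6)
t=3: "01011"  (len 5)
t=4: "1011"  (len 4)
t=5: "01111"  (len 5)
t=6: "1111"  (len 4)
t=7: "11111"  (len 5)
t=8: "11110"  (len 5)
t=9: "111011"  (len 6)
t=10: "110110"  (len 6)
t=11: "1011011"  (len 7)
t=12: "0110110"  (len 7)
t=13: "110110"  (len 6)
t=14: "101100"  (len 6)
t=15: "0110011"  (len 7)
t=16: "110011"  (len 6)
t=17: "1001111"  (len 7)
t=18: "0011110"  (len 7)
t=19: "011110"  (len 6)
t=20: "11110"  (len 5)
t=21: "111011"  (len 6)

6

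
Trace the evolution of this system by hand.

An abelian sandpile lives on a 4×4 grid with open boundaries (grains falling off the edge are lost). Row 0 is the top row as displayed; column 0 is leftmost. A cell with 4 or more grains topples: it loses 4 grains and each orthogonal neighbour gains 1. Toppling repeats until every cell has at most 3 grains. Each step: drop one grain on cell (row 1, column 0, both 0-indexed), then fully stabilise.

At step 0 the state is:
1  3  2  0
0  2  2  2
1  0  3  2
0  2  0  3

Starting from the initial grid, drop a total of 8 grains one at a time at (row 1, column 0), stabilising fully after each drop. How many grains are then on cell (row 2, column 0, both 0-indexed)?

3

k=0  1  3  2  0
0  2  2  2
1  0  3  2
0  2  0  3
k=1  1  3  2  0
1  2  2  2
1  0  3  2
0  2  0  3
k=2  1  3  2  0
2  2  2  2
1  0  3  2
0  2  0  3
k=3  1  3  2  0
3  2  2  2
1  0  3  2
0  2  0  3
k=4  2  3  2  0
0  3  2  2
2  0  3  2
0  2  0  3
k=5  2  3  2  0
1  3  2  2
2  0  3  2
0  2  0  3
k=6  2  3  2  0
2  3  2  2
2  0  3  2
0  2  0  3
k=7  2  3  2  0
3  3  2  2
2  0  3  2
0  2  0  3
k=8  0  1  3  0
2  1  3  2
3  1  3  2
0  2  0  3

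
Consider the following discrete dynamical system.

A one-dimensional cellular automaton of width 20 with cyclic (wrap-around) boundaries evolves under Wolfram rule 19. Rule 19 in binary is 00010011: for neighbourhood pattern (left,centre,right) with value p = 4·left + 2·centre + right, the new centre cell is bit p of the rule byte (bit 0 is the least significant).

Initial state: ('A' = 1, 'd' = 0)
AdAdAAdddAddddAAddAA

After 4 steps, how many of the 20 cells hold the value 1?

10

step 0: AdAdAAdddAddddAAddAA
step 1: ddddddAAAdAAAAddAAdd
step 2: AAAAAAddddddddAAddAA
step 3: ddddddAAAAAAAAddAAdd
step 4: AAAAAAddddddddAAddAA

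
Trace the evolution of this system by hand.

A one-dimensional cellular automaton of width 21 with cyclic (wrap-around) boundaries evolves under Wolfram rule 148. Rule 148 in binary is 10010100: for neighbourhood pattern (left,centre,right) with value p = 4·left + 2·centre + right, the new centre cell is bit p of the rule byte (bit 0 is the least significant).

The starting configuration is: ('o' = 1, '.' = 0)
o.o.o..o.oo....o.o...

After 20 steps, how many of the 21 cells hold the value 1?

[0] o.o.o..o.oo....o.o...
[1] o.o.oo.o...o...o.oo..
[2] o.o....oo..oo..o...o.
[3] o.oo.....o...o.oo..o.
[4] o...o....oo..o...o.o.
[5] oo..oo.....o.oo..o.o.
[6] ..o...o....o...o.o.o.
[7] ..oo..oo...oo..o.o.oo
[8] o...o...o....o.o.o...
[9] oo..oo..oo...o.o.oo..
[10] ..o...o...o..o.o...o.
[11] ..oo..oo..oo.o.oo..oo
[12] o...o...o....o...o...
[13] oo..oo..oo...oo..oo..
[14] ..o...o...o....o...o.
[15] ..oo..oo..oo...oo..oo
[16] o...o...o...o....o...
[17] oo..oo..oo..oo...oo..
[18] ..o...o...o...o....o.
[19] ..oo..oo..oo..oo...oo
[20] o...o...o...o...o....

5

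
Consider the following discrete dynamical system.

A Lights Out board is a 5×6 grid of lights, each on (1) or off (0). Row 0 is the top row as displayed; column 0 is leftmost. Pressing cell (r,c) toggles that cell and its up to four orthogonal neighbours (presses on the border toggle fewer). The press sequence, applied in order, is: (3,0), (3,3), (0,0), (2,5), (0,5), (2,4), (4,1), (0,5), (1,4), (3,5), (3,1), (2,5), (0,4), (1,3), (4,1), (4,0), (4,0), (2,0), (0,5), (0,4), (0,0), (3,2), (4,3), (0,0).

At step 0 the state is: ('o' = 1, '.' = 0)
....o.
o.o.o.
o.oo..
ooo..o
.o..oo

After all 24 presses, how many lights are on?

10

t=0: ....o.
o.o.o.
o.oo..
ooo..o
.o..oo
t=1: ....o.
o.o.o.
..oo..
..o..o
oo..oo
t=2: ....o.
o.o.o.
..o...
...ooo
oo.ooo
t=3: oo..o.
..o.o.
..o...
...ooo
oo.ooo
t=4: oo..o.
..o.oo
..o.oo
...oo.
oo.ooo
t=5: oo...o
..o.o.
..o.oo
...oo.
oo.ooo
t=6: oo...o
..o...
..oo..
...o..
oo.ooo
t=7: oo...o
..o...
..oo..
.o.o..
..oooo
t=8: oo..o.
..o..o
..oo..
.o.o..
..oooo
t=9: oo....
..ooo.
..ooo.
.o.o..
..oooo
t=10: oo....
..ooo.
..oooo
.o.ooo
..ooo.
t=11: oo....
..ooo.
.ooooo
o.oooo
.oooo.
t=12: oo....
..oooo
.ooo..
o.ooo.
.oooo.
t=13: oo.ooo
..oo.o
.ooo..
o.ooo.
.oooo.
t=14: oo..oo
....oo
.oo...
o.ooo.
.oooo.
t=15: oo..oo
....oo
.oo...
ooooo.
o..oo.
t=16: oo..oo
....oo
.oo...
.oooo.
.o.oo.
t=17: oo..oo
....oo
.oo...
ooooo.
o..oo.
t=18: oo..oo
o...oo
o.o...
.oooo.
o..oo.
t=19: oo....
o...o.
o.o...
.oooo.
o..oo.
t=20: oo.ooo
o.....
o.o...
.oooo.
o..oo.
t=21: ...ooo
......
o.o...
.oooo.
o..oo.
t=22: ...ooo
......
o.....
....o.
o.ooo.
t=23: ...ooo
......
o.....
...oo.
o.....
t=24: oo.ooo
o.....
o.....
...oo.
o.....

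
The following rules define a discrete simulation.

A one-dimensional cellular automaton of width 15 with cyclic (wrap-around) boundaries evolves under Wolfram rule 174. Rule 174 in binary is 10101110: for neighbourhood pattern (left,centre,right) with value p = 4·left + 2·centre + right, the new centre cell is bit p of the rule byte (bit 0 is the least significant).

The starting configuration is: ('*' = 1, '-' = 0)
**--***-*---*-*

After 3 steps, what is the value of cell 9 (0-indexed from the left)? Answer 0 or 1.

1

k=0  **--***-*---*-*
k=1  *--***-**--****
k=2  --***-**--*****
k=3  -***-**--*****-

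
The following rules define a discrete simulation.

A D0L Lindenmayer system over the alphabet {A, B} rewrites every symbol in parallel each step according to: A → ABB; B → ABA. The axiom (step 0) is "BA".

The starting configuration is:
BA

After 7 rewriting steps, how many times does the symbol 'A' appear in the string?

2187

t=0: BA
t=1: ABAABB
t=2: ABBABAABBABBABAABA
t=3: ABBABAABAABBABAABBABBABAABAABBABAABAABBABAABBABBABAABB
t=4: ABBABAABAABBABAABBABBABAABBABBABAABAABBABAABBABBABAABAABBA…AABBABBABAABAABBABAABBABBABAABAABBABAABAABBABAABBABBABAABA  (len 162)
t=5: ABBABAABAABBABAABBABBABAABBABBABAABAABBABAABBABBABAABAABBA…AABBABBABAABAABBABAABBABBABAABAABBABAABAABBABAABBABBABAABB  (len 486)
t=6: ABBABAABAABBABAABBABBABAABBABBABAABAABBABAABBABBABAABAABBA…AABBABBABAABAABBABAABBABBABAABAABBABAABAABBABAABBABBABAABA  (len 1458)
t=7: ABBABAABAABBABAABBABBABAABBABBABAABAABBABAABBABBABAABAABBA…AABBABBABAABAABBABAABBABBABAABAABBABAABAABBABAABBABBABAABB  (len 4374)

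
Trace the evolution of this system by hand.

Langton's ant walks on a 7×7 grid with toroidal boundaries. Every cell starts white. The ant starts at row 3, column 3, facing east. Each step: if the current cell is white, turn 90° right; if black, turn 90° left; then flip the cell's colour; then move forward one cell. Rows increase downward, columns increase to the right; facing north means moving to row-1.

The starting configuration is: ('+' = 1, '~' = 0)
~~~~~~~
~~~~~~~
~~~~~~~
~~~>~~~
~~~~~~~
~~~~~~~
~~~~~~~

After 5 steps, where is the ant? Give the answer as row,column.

t=0: ~~~~~~~
~~~~~~~
~~~~~~~
~~~>~~~
~~~~~~~
~~~~~~~
~~~~~~~
t=1: ~~~~~~~
~~~~~~~
~~~~~~~
~~~+~~~
~~~v~~~
~~~~~~~
~~~~~~~
t=2: ~~~~~~~
~~~~~~~
~~~~~~~
~~~+~~~
~~<+~~~
~~~~~~~
~~~~~~~
t=3: ~~~~~~~
~~~~~~~
~~~~~~~
~~^+~~~
~~++~~~
~~~~~~~
~~~~~~~
t=4: ~~~~~~~
~~~~~~~
~~~~~~~
~~+>~~~
~~++~~~
~~~~~~~
~~~~~~~
t=5: ~~~~~~~
~~~~~~~
~~~^~~~
~~+~~~~
~~++~~~
~~~~~~~
~~~~~~~

2,3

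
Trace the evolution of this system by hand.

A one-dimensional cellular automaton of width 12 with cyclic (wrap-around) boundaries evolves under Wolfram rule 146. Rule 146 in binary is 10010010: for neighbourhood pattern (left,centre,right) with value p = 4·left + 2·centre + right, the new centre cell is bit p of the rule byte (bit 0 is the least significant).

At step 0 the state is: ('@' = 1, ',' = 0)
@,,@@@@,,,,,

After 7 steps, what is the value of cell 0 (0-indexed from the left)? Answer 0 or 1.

0

step 0: @,,@@@@,,,,,
step 1: ,@@,@@,@,,,@
step 2: ,,,,,,,,@,@,
step 3: ,,,,,,,@,,,@
step 4: @,,,,,@,@,@,
step 5: ,@,,,@,,,,,,
step 6: @,@,@,@,,,,,
step 7: ,,,,,,,@,,,@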